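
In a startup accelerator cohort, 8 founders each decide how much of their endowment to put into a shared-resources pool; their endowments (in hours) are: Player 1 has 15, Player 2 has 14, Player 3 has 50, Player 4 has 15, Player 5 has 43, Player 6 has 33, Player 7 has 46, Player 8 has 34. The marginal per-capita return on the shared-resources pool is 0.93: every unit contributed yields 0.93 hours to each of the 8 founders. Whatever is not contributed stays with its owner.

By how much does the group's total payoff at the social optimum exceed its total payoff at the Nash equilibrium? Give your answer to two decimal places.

The private return per contributed unit is 0.93 < 1 for everyone, so the Nash equilibrium is zero contribution and the group total is Σ E_j = 15 + 14 + 50 + 15 + 43 + 33 + 46 + 34 = 250.
Each contributed unit returns 7.440 to the group, so the social optimum is full contribution by everyone: group total = 7.440 × 250 = 1860.00.
Efficiency loss = (7.440 − 1) × 250 = 1610.00.

1610.00 hours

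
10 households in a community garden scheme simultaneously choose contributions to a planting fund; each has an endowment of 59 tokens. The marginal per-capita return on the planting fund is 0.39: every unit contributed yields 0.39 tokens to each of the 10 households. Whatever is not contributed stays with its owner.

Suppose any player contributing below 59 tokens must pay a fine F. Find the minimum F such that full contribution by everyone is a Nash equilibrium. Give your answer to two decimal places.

Given the others contribute fully, the best deviation is to contribute 0 (any partial contribution still incurs the fine and gives up units whose private return 0.39 is below 1).
Deviating from 59 to 0 saves 59 tokens but forfeits the deviator's share of the drop in the planting fund: 0.39 × 59 = 23.01.
So the deviation gain is 59 − 23.01 = 35.99, and the fine must be at least 35.99 tokens to wipe it out.

35.99 tokens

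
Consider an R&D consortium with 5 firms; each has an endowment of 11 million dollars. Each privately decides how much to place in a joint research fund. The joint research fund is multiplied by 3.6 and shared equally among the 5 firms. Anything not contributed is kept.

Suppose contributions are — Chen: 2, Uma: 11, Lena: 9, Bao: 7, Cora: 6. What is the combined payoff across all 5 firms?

146.00 million dollars

Total contributed: 2 + 11 + 9 + 7 + 6 = 35; total kept: 5 × 11 − 35 = 20.
The joint research fund pays out 3.6 × 35 = 126.00 in aggregate.
Group total = 20 + 126.00 = 146.00.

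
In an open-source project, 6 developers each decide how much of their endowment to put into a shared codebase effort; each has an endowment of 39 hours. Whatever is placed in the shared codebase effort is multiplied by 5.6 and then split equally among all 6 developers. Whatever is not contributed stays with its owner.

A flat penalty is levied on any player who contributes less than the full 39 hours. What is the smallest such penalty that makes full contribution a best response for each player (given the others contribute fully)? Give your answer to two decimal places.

Given the others contribute fully, the best deviation is to contribute 0 (any partial contribution still incurs the fine and gives up units whose private return 0.9333 is below 1).
Deviating from 39 to 0 saves 39 hours but forfeits the deviator's share of the drop in the shared codebase effort: 5.6/6 × 39 = 36.40.
So the deviation gain is 39 − 36.40 = 2.60, and the fine must be at least 2.60 hours to wipe it out.

2.60 hours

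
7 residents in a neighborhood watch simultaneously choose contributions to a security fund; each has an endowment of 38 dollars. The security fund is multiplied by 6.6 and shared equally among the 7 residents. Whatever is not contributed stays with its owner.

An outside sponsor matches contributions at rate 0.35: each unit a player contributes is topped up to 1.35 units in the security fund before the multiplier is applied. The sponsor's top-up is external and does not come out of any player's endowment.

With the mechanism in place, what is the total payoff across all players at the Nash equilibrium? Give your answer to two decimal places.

2370.06 dollars

With the mechanism, a contributed unit returns 6.6 × 1.35 / 7 = 1.2729 per unit of net cost to the contributor — now above 1 — so contributing fully is weakly dominant for every player.
At the Nash equilibrium everyone contributes 38. Group total payoff = 6.6 × 1.35 × 266 = 2370.06.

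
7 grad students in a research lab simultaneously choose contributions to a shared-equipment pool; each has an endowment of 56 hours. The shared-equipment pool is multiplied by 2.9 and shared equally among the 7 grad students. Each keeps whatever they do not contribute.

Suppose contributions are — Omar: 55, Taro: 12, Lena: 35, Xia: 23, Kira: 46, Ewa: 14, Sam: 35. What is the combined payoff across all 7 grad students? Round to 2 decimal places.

810.00 hours

Total contributed: 55 + 12 + 35 + 23 + 46 + 14 + 35 = 220; total kept: 7 × 56 − 220 = 172.
The shared-equipment pool pays out 2.9 × 220 = 638.00 in aggregate.
Group total = 172 + 638.00 = 810.00.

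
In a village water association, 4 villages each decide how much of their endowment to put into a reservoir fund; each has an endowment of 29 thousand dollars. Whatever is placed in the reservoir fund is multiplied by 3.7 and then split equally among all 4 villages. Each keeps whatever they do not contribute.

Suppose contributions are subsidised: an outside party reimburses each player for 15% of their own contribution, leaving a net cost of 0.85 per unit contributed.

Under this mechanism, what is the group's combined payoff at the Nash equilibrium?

Under the mechanism each unit contributed yields (3.7/4) / 0.85 = 1.0882 back to its contributor per unit of net cost, which exceeds 1, making full contribution the dominant choice for everyone.
So the Nash equilibrium is full contribution by all 4; the group earns 4 × (29 × 0.15 + 3.7 × 29) = 446.60.

446.60 thousand dollars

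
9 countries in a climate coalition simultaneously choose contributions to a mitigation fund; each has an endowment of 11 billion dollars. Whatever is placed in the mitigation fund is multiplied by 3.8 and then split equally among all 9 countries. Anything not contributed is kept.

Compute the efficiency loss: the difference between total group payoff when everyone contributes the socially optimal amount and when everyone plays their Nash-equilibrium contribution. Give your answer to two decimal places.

277.20 billion dollars

Each contributed unit returns 3.8/9 = 0.4222 to its contributor — below 1 — so contributing 0 is dominant for every player. At the Nash equilibrium everyone keeps their 11, and the group total is 9 × 11 = 99.
Each contributed unit returns 3.800 to the group as a whole (0.4222 to each of 9 players), which exceeds 1, so the social optimum is full contribution: group total = 3.800 × 99 = 376.20.
Efficiency loss = 376.20 − 99 = 277.20.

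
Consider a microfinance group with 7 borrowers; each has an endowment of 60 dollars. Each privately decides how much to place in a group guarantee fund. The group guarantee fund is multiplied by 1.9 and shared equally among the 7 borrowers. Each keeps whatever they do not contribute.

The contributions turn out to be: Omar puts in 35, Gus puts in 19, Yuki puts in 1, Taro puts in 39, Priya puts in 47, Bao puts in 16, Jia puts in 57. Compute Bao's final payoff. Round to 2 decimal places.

Total contributed: 35 + 19 + 1 + 39 + 47 + 16 + 57 = 214.
Each receives 1.9 × 214 / 7 = 58.09 from the group guarantee fund.
Bao keeps 60 − 16 = 44, so Bao's payoff is 44 + 58.09 = 102.09.

102.09 dollars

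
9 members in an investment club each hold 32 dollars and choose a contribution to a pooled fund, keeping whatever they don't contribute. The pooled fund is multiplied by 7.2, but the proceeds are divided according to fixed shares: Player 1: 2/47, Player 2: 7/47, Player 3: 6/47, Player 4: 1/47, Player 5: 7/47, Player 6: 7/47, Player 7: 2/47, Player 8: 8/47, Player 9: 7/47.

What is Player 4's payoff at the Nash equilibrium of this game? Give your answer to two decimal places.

Each unit j contributes comes back to j as 7.2 × (j's share), so j prefers to contribute only if that share exceeds 1/7.2 = 0.1389; otherwise keeping the unit dominates.
Player 2, Player 5, Player 6, Player 8 and Player 9 are above the threshold, contributing 32 each; the remaining 4 contribute 0. Total contributed: 160.
Player 4 keeps 32 and receives 7.2 × 160 × 1/47 = 24.51 from the pooled fund, for a payoff of 56.51.

56.51 dollars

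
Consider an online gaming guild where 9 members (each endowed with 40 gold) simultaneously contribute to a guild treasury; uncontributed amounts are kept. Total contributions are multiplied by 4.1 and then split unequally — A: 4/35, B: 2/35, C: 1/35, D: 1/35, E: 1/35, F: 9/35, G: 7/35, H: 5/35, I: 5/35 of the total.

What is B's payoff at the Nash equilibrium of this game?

Each unit j contributes comes back to j as 4.1 × (j's share), so j prefers to contribute only if that share exceeds 1/4.1 = 0.2439; otherwise keeping the unit dominates.
F alone (share 9/35) is above the threshold, contributing 40; the remaining 8 contribute 0. Total contributed: 40.
B keeps 40 and receives 4.1 × 40 × 2/35 = 9.37 from the guild treasury, for a payoff of 49.37.

49.37 gold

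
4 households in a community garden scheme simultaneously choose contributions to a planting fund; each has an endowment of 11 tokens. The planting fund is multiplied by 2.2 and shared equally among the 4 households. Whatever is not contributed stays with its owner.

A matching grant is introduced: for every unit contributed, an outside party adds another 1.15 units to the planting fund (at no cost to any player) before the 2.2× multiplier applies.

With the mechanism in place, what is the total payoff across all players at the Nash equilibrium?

208.12 tokens

Under the mechanism each unit contributed yields 2.2 × 2.15 / 4 = 1.1825 back to its contributor per unit of net cost, which exceeds 1, making full contribution the dominant choice for everyone.
So the Nash equilibrium is full contribution by all 4; the group earns 2.2 × 2.15 × 44 = 208.12.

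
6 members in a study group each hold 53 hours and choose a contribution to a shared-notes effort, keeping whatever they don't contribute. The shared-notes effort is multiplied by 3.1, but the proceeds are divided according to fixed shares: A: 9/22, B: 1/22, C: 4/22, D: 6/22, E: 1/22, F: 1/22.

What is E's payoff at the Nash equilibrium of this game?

60.47 hours

Each unit j contributes comes back to j as 3.1 × (j's share), so j prefers to contribute only if that share exceeds 1/3.1 = 0.3226; otherwise keeping the unit dominates.
Only A (9/22) clears that bar, contributing 53; the remaining 5 contribute 0. Total contributed: 53.
E keeps 53 and receives 3.1 × 53 × 1/22 = 7.47 from the shared-notes effort, for a payoff of 60.47.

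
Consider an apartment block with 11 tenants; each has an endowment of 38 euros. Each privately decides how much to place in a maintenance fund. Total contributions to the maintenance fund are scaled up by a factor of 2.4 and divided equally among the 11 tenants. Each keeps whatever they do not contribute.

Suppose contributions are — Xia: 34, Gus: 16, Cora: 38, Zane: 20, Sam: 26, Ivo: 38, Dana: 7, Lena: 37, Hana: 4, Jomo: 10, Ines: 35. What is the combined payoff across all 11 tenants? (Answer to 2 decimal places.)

789.00 euros

Total contributed: 34 + 16 + 38 + 20 + 26 + 38 + 7 + 37 + 4 + 10 + 35 = 265; total kept: 11 × 38 − 265 = 153.
The maintenance fund pays out 2.4 × 265 = 636.00 in aggregate.
Group total = 153 + 636.00 = 789.00.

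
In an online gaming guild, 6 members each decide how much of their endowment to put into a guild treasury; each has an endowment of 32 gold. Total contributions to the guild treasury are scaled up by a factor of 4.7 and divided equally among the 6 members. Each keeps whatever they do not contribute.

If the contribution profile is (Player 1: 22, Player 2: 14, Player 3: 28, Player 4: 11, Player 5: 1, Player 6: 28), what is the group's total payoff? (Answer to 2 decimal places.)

576.80 gold

Total contributed: 22 + 14 + 28 + 11 + 1 + 28 = 104; total kept: 6 × 32 − 104 = 88.
The guild treasury pays out 4.7 × 104 = 488.80 in aggregate.
Group total = 88 + 488.80 = 576.80.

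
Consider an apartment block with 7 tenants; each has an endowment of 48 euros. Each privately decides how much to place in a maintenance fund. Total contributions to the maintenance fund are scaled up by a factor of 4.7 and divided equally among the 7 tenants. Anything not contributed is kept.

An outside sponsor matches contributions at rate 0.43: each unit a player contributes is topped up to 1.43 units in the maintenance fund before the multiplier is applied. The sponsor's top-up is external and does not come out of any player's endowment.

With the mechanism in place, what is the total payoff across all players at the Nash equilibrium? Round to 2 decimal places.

336.00 euros

Even with the mechanism, each unit contributed returns only 4.7 × 1.43 / 7 = 0.9601 per unit of net cost, so contributing nothing is still dominant.
At the Nash equilibrium no one contributes; group total payoff = 7 × 48 = 336.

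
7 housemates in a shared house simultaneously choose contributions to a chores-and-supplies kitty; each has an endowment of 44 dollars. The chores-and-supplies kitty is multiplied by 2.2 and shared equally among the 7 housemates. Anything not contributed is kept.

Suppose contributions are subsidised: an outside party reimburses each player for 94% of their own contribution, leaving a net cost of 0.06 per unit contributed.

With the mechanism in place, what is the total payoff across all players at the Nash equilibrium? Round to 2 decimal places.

With the mechanism, a contributed unit returns (2.2/7) / 0.06 = 5.2381 per unit of net cost to the contributor — now above 1 — so contributing fully is weakly dominant for every player.
So the Nash equilibrium is full contribution by all 7; the group earns 7 × (44 × 0.94 + 2.2 × 44) = 967.12.

967.12 dollars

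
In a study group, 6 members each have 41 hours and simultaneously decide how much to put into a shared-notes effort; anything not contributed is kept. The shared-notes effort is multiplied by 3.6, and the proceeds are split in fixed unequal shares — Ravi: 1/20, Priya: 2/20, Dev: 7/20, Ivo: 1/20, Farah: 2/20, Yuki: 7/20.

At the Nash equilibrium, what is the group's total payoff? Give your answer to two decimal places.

Each unit j contributes comes back to j as 3.6 × (j's share), so j prefers to contribute only if that share exceeds 1/3.6 = 0.2778; otherwise keeping the unit dominates.
Dev and Yuki clear that bar, contributing 41 each; the remaining 4 contribute 0. Total contributed: 82.
The shared-notes effort pays out 3.6 × 82 = 295.20 in total (split across the unequal shares, but the aggregate is all that matters for the group sum).
The 4 free-riders keep 41 each, adding 164. Group total = 164 + 295.20 = 459.20.

459.20 hours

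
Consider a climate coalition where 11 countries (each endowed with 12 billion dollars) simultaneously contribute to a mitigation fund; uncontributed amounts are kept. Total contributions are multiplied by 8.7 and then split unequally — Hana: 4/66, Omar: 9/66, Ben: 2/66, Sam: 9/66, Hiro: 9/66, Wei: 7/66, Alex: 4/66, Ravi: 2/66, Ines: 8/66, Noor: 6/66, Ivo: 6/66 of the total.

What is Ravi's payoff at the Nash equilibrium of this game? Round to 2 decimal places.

Player j's private return per contributed unit is 8.7 × (j's share). Contributing is weakly dominant for j when that share is at least 1/8.7 = 0.1149, and contributing 0 is dominant otherwise.
Omar, Sam, Hiro and Ines are above the threshold, contributing 12 each; the remaining 7 contribute 0. Total contributed: 48.
Ravi keeps 12 and receives 8.7 × 48 × 2/66 = 12.65 from the mitigation fund, for a payoff of 24.65.

24.65 billion dollars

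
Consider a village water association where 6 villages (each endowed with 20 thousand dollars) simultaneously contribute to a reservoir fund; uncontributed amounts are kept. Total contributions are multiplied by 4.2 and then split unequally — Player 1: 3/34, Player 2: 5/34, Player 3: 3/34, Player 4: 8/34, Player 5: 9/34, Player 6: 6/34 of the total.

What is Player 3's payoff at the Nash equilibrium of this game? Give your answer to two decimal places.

27.41 thousand dollars

Player j's private return per contributed unit is 4.2 × (j's share). Contributing is weakly dominant for j when that share is at least 1/4.2 = 0.2381, and contributing 0 is dominant otherwise.
Only Player 5 (9/34) clears that bar, contributing 20; the remaining 5 contribute 0. Total contributed: 20.
Player 3 keeps 20 and receives 4.2 × 20 × 3/34 = 7.41 from the reservoir fund, for a payoff of 27.41.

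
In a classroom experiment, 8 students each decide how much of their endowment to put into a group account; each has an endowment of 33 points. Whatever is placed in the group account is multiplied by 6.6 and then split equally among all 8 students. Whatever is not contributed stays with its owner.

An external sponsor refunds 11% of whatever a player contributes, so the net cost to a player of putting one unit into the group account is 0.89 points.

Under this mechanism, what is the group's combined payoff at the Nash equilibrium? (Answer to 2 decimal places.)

Even with the mechanism, each unit contributed returns only (6.6/8) / 0.89 = 0.9270 per unit of net cost, so contributing nothing is still dominant.
At the Nash equilibrium no one contributes; group total payoff = 8 × 33 = 264.

264.00 points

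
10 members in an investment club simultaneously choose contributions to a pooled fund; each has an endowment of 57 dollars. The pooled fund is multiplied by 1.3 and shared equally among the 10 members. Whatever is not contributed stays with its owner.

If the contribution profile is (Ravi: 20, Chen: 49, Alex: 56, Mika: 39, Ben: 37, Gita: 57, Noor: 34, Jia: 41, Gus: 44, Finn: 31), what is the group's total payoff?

Total contributed: 20 + 49 + 56 + 39 + 37 + 57 + 34 + 41 + 44 + 31 = 408; total kept: 10 × 57 − 408 = 162.
The pooled fund pays out 1.3 × 408 = 530.40 in aggregate.
Group total = 162 + 530.40 = 692.40.

692.40 dollars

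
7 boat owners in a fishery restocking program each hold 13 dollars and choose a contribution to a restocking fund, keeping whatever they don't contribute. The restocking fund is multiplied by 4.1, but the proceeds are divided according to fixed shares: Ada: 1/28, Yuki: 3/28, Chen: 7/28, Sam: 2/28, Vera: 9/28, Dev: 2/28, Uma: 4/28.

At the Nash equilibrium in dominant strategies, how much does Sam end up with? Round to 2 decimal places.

20.61 dollars

Player j's private return per contributed unit is 4.1 × (j's share). Contributing is weakly dominant for j when that share is at least 1/4.1 = 0.2439, and contributing 0 is dominant otherwise.
Chen and Vera are above the threshold, contributing 13 each; the remaining 5 contribute 0. Total contributed: 26.
Sam keeps 13 and receives 4.1 × 26 × 2/28 = 7.61 from the restocking fund, for a payoff of 20.61.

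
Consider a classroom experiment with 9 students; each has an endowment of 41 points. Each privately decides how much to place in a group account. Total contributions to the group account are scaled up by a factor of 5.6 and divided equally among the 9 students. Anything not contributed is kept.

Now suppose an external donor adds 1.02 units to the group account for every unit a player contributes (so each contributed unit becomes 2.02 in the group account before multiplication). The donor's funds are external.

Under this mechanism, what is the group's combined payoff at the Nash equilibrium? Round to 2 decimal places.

Under the mechanism each unit contributed yields 5.6 × 2.02 / 9 = 1.2569 back to its contributor per unit of net cost, which exceeds 1, making full contribution the dominant choice for everyone.
So the Nash equilibrium is full contribution by all 9; the group earns 5.6 × 2.02 × 369 = 4174.13.

4174.13 points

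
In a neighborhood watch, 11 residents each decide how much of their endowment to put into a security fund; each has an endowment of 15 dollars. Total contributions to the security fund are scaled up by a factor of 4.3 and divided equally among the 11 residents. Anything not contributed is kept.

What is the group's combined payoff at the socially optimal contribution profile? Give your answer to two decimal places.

Each contributed unit returns 4.300 to the group as a whole (0.3909 to each of 11 players), which exceeds 1, so the social optimum is full contribution: group total = 4.300 × 165 = 709.50.

709.50 dollars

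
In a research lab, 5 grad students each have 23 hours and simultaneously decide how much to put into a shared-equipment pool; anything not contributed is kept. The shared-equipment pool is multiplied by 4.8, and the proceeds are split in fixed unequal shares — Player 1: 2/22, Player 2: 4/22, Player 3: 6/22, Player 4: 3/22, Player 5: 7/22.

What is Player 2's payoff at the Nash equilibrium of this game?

63.15 hours

Player j's private return per contributed unit is 4.8 × (j's share). Contributing is weakly dominant for j when that share is at least 1/4.8 = 0.2083, and contributing 0 is dominant otherwise.
Player 3 and Player 5 are above the threshold, contributing 23 each; the remaining 3 contribute 0. Total contributed: 46.
Player 2 keeps 23 and receives 4.8 × 46 × 4/22 = 40.15 from the shared-equipment pool, for a payoff of 63.15.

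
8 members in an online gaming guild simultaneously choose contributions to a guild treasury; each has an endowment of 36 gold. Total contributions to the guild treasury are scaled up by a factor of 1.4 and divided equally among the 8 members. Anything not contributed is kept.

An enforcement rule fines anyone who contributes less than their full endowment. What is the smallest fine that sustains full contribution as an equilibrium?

29.70 gold

Given the others contribute fully, the best deviation is to contribute 0 (any partial contribution still incurs the fine and gives up units whose private return 0.1750 is below 1).
Deviating from 36 to 0 saves 36 gold but forfeits the deviator's share of the drop in the guild treasury: 1.4/8 × 36 = 6.30.
So the deviation gain is 36 − 6.30 = 29.70, and the fine must be at least 29.70 gold to wipe it out.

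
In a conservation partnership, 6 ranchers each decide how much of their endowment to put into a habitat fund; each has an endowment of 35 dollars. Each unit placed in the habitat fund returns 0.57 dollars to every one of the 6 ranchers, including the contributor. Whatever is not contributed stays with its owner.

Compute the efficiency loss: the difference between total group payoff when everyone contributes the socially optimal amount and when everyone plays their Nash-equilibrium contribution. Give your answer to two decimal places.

The private return per contributed unit is 0.57 < 1, so contributing 0 is dominant for every player. At the Nash equilibrium everyone keeps their 35, and the group total is 6 × 35 = 210.
Each contributed unit returns 3.420 to the group as a whole (0.57 to each of 6 players), which exceeds 1, so the social optimum is full contribution: group total = 3.420 × 210 = 718.20.
Efficiency loss = 718.20 − 210 = 508.20.

508.20 dollars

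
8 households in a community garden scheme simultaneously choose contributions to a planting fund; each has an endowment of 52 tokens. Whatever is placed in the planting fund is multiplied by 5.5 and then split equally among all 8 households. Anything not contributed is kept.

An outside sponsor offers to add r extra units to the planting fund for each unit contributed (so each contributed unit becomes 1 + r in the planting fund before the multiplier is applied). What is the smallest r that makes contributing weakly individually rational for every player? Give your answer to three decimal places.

0.455

With matching at rate r, one contributed unit becomes (1 + r) in the planting fund and returns 5.5 × (1 + r) / 8 to the contributor.
Setting this equal to 1: 1 + r = 8/5.5 = 1.4545.
So the minimum matching rate is r = 1.4545 − 1 = 0.455.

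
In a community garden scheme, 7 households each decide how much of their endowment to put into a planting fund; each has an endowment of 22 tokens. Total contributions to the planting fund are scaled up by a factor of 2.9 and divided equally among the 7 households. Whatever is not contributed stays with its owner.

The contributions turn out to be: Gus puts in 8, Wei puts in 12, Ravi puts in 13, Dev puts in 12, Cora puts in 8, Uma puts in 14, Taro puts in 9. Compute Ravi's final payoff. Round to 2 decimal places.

Total contributed: 8 + 12 + 13 + 12 + 8 + 14 + 9 = 76.
Each receives 2.9 × 76 / 7 = 31.49 from the planting fund.
Ravi keeps 22 − 13 = 9, so Ravi's payoff is 9 + 31.49 = 40.49.

40.49 tokens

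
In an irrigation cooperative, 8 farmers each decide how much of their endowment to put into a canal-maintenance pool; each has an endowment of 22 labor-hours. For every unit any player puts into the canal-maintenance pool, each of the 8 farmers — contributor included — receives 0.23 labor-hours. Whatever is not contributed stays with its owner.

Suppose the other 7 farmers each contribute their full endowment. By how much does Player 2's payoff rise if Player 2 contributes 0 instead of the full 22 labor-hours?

16.94 labor-hours

Switching from a contribution of 22 to 0 lets Player 2 keep an extra 22 labor-hours, but lowers the canal-maintenance pool by 22, which costs Player 2 their own share of that drop: 0.23 × 22 = 5.06.
Net gain = 22 − 5.06 = 16.94. The private return per contributed unit (0.23) is below 1, so free-riding is indeed the best response regardless of what the others do.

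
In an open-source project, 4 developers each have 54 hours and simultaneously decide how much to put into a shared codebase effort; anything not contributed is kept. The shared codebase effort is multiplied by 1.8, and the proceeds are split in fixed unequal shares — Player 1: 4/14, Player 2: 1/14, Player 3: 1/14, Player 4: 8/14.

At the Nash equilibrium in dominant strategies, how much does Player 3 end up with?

Player j's private return per contributed unit is 1.8 × (j's share). Contributing is weakly dominant for j when that share is at least 1/1.8 = 0.5556, and contributing 0 is dominant otherwise.
Only Player 4 (8/14) clears that bar, contributing 54; the remaining 3 contribute 0. Total contributed: 54.
Player 3 keeps 54 and receives 1.8 × 54 × 1/14 = 6.94 from the shared codebase effort, for a payoff of 60.94.

60.94 hours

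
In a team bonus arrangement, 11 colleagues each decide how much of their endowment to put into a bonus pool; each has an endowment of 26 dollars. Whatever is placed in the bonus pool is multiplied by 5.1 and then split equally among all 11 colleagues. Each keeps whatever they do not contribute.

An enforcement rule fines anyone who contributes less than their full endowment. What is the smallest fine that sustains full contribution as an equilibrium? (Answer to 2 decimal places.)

Given the others contribute fully, the best deviation is to contribute 0 (any partial contribution still incurs the fine and gives up units whose private return 0.4636 is below 1).
Deviating from 26 to 0 saves 26 dollars but forfeits the deviator's share of the drop in the bonus pool: 5.1/11 × 26 = 12.05.
So the deviation gain is 26 − 12.05 = 13.95, and the fine must be at least 13.95 dollars to wipe it out.

13.95 dollars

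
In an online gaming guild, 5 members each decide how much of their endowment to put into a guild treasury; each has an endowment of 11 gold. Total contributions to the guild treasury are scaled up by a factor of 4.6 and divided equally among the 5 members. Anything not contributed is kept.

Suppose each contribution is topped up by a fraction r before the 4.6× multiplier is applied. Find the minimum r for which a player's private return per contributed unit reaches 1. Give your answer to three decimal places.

0.087

With matching at rate r, one contributed unit becomes (1 + r) in the guild treasury and returns 4.6 × (1 + r) / 5 to the contributor.
Setting this equal to 1: 1 + r = 5/4.6 = 1.0870.
So the minimum matching rate is r = 1.0870 − 1 = 0.087.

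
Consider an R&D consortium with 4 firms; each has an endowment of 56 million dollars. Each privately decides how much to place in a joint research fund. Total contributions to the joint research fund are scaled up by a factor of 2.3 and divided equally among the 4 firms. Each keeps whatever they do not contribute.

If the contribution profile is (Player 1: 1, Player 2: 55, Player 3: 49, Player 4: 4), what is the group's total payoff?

Total contributed: 1 + 55 + 49 + 4 = 109; total kept: 4 × 56 − 109 = 115.
The joint research fund pays out 2.3 × 109 = 250.70 in aggregate.
Group total = 115 + 250.70 = 365.70.

365.70 million dollars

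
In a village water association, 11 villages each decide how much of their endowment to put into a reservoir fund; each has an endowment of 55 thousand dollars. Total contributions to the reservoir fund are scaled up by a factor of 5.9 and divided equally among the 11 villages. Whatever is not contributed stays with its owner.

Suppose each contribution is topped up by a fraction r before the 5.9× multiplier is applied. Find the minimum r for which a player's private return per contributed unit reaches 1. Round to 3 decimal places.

With matching at rate r, one contributed unit becomes (1 + r) in the reservoir fund and returns 5.9 × (1 + r) / 11 to the contributor.
Setting this equal to 1: 1 + r = 11/5.9 = 1.8644.
So the minimum matching rate is r = 1.8644 − 1 = 0.864.

0.864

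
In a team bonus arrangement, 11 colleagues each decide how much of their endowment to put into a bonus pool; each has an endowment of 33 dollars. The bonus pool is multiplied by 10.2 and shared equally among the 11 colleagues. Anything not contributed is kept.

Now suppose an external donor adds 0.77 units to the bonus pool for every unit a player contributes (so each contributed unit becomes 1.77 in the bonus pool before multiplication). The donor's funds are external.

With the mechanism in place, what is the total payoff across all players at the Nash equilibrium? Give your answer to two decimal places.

6553.60 dollars

Under the mechanism each unit contributed yields 10.2 × 1.77 / 11 = 1.6413 back to its contributor per unit of net cost, which exceeds 1, making full contribution the dominant choice for everyone.
So the Nash equilibrium is full contribution by all 11; the group earns 10.2 × 1.77 × 363 = 6553.60.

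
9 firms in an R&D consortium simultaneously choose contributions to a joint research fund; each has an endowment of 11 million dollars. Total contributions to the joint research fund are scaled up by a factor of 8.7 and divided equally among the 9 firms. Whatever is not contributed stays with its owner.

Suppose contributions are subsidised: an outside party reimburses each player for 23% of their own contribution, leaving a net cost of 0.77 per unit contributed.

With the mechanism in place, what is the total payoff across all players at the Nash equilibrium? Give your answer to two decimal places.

884.07 million dollars

The effective private return per unit is now (8.7/9) / 0.77 = 1.2554 > 1, so every player's dominant strategy flips to full contribution.
At the Nash equilibrium everyone contributes 11. Group total payoff = 9 × (11 × 0.23 + 8.7 × 11) = 884.07.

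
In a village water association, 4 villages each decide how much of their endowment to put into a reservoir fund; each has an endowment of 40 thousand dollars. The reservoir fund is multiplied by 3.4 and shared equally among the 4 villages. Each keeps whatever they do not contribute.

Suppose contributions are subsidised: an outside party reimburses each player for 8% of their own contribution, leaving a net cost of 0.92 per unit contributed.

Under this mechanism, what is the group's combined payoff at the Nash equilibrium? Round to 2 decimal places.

160.00 thousand dollars

Even with the mechanism, each unit contributed returns only (3.4/4) / 0.92 = 0.9239 per unit of net cost, so contributing nothing is still dominant.
Everyone keeps their endowment and the group total is 4 × 40 = 160.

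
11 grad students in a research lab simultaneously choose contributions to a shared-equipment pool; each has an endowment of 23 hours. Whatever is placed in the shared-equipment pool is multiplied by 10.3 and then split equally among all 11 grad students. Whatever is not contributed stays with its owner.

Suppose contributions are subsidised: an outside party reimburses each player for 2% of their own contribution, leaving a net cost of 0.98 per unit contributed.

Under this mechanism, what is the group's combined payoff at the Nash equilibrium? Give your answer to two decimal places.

Even with the mechanism, each unit contributed returns only (10.3/11) / 0.98 = 0.9555 per unit of net cost, so contributing nothing is still dominant.
Everyone keeps their endowment and the group total is 11 × 23 = 253.

253.00 hours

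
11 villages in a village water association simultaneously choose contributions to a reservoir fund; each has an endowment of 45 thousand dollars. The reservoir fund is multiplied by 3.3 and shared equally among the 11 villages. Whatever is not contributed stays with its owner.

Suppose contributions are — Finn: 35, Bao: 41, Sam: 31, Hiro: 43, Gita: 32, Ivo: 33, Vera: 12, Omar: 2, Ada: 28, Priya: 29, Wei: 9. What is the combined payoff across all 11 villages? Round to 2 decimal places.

Total contributed: 35 + 41 + 31 + 43 + 32 + 33 + 12 + 2 + 28 + 29 + 9 = 295; total kept: 11 × 45 − 295 = 200.
The reservoir fund pays out 3.3 × 295 = 973.50 in aggregate.
Group total = 200 + 973.50 = 1173.50.

1173.50 thousand dollars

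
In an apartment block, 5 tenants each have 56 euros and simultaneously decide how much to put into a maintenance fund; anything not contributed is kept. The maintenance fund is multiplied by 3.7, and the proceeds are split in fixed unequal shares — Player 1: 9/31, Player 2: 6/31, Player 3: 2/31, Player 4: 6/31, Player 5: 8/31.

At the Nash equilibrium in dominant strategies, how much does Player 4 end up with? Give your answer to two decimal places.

For player j, contributing a unit is worthwhile iff 3.7 × (j's share) ≥ 1, i.e. iff j's share is at least 0.2703.
The only share above 0.2703 is Player 1's 9/31, contributing 56; the remaining 4 contribute 0. Total contributed: 56.
Player 4 keeps 56 and receives 3.7 × 56 × 6/31 = 40.10 from the maintenance fund, for a payoff of 96.10.

96.10 euros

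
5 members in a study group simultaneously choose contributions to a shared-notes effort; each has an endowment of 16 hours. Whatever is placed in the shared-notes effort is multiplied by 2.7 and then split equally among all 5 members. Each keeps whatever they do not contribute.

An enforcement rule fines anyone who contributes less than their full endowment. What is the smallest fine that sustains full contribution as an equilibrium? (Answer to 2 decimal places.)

7.36 hours

Given the others contribute fully, the best deviation is to contribute 0 (any partial contribution still incurs the fine and gives up units whose private return 0.5400 is below 1).
Deviating from 16 to 0 saves 16 hours but forfeits the deviator's share of the drop in the shared-notes effort: 2.7/5 × 16 = 8.64.
So the deviation gain is 16 − 8.64 = 7.36, and the fine must be at least 7.36 hours to wipe it out.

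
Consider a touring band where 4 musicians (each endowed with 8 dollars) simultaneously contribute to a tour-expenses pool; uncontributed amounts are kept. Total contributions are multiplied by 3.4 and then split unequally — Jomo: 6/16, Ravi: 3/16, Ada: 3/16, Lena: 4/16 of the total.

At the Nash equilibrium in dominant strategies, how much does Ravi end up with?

13.10 dollars

Player j's private return per contributed unit is 3.4 × (j's share). Contributing is weakly dominant for j when that share is at least 1/3.4 = 0.2941, and contributing 0 is dominant otherwise.
The only share above 0.2941 is Jomo's 6/16, contributing 8; the remaining 3 contribute 0. Total contributed: 8.
Ravi keeps 8 and receives 3.4 × 8 × 3/16 = 5.10 from the tour-expenses pool, for a payoff of 13.10.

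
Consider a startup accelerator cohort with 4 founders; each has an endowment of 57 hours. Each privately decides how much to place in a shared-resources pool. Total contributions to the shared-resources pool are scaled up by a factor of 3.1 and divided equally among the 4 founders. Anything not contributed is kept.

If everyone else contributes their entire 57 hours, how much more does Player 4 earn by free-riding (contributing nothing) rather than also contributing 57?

Switching from a contribution of 57 to 0 lets Player 4 keep an extra 57 hours, but lowers the shared-resources pool by 57, which costs Player 4 their own share of that drop: 3.1/4 × 57 = 44.17.
Net gain = 57 − 44.17 = 12.83. The private return per contributed unit (0.7750) is below 1, so free-riding is indeed the best response regardless of what the others do.

12.83 hours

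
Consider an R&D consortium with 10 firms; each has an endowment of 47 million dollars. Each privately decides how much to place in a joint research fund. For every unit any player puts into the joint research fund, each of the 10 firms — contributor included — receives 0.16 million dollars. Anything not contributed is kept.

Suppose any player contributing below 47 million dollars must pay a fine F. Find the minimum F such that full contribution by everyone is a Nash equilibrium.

Given the others contribute fully, the best deviation is to contribute 0 (any partial contribution still incurs the fine and gives up units whose private return 0.16 is below 1).
Deviating from 47 to 0 saves 47 million dollars but forfeits the deviator's share of the drop in the joint research fund: 0.16 × 47 = 7.52.
So the deviation gain is 47 − 7.52 = 39.48, and the fine must be at least 39.48 million dollars to wipe it out.

39.48 million dollars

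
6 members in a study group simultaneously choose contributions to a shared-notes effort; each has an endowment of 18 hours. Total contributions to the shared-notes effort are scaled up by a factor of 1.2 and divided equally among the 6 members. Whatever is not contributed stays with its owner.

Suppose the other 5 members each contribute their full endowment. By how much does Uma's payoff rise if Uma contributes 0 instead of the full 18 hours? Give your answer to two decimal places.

14.40 hours

Switching from a contribution of 18 to 0 lets Uma keep an extra 18 hours, but lowers the shared-notes effort by 18, which costs Uma their own share of that drop: 1.2/6 × 18 = 3.60.
Net gain = 18 − 3.60 = 14.40. The private return per contributed unit (0.2000) is below 1, so free-riding is indeed the best response regardless of what the others do.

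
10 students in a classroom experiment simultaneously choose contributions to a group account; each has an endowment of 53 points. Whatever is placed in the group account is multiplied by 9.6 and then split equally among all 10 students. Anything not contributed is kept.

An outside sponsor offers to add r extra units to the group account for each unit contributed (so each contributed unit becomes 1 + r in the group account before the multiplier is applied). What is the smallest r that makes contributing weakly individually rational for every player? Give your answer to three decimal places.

With matching at rate r, one contributed unit becomes (1 + r) in the group account and returns 9.6 × (1 + r) / 10 to the contributor.
Setting this equal to 1: 1 + r = 10/9.6 = 1.0417.
So the minimum matching rate is r = 1.0417 − 1 = 0.042.

0.042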